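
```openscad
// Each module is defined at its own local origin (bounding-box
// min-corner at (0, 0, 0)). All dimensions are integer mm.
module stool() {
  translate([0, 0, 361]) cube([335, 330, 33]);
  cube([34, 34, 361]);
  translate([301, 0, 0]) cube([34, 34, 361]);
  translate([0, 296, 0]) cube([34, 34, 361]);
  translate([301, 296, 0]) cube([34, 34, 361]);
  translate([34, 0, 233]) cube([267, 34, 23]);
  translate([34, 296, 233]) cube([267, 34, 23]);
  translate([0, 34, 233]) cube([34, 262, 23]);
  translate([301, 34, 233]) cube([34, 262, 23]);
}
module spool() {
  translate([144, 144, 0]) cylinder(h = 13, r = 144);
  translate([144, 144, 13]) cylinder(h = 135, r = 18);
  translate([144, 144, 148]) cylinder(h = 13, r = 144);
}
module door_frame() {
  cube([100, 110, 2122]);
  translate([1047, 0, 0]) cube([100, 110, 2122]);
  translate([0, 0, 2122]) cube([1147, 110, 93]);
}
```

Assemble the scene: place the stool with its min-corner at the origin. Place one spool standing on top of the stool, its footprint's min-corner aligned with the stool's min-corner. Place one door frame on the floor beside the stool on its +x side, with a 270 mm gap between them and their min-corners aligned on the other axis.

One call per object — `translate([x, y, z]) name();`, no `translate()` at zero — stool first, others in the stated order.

stool();
translate([0, 0, 394]) spool();
translate([605, 0, 0]) door_frame();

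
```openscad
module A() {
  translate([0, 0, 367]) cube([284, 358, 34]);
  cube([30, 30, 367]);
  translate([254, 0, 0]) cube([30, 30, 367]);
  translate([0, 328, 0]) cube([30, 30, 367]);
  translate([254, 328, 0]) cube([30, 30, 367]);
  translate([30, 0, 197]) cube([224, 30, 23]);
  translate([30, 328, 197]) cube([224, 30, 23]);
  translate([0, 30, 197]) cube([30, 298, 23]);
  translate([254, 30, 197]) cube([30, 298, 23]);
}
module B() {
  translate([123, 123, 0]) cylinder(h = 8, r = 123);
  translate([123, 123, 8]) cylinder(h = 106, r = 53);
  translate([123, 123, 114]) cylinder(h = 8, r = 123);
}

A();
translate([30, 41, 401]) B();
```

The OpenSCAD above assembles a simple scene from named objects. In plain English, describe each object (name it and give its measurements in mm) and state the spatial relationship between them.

A is a four-legged stool. The seat is 284×358 mm, 34 mm thick, top at z = 401 mm. It stands on four square legs, each 30×30 mm in cross-section, from z = 0 to the seat underside, each flush with a corner of the seat. Four stretchers, 30 mm wide and 23 mm tall, connect adjacent legs with their undersides at z = 197 mm, each running between the inner faces of the legs it joins and aligned with the legs' outer faces on the other axis.

B is a spool: two coaxial disc flanges of radius 123 mm and thickness 8 mm, joined by a core cylinder of radius 53 mm and height 106 mm. The lower flange rests on z = 0 and the three cylinders share a vertical axis.

The spool is on top of the stool.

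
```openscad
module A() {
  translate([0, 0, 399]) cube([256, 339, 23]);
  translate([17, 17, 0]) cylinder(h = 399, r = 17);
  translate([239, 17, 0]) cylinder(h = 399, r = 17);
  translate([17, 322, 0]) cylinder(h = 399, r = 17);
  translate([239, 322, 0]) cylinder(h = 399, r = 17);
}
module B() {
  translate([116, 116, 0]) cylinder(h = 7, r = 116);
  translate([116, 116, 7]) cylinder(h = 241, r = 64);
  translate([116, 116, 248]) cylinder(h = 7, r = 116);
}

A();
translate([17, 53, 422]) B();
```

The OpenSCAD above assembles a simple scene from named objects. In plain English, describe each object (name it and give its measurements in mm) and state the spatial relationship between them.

A is a simple wooden stool: a rectangular seat 256 mm (x) by 339 mm (y), 23 mm thick, top face at z = 422 mm, on four round legs, each 34 mm in diameter. The legs rest on z = 0, each leg's axis is inset half a diameter from the nearest pair of seat edges (so the leg's bounding box is flush with the corner).

B is a spool: two coaxial disc flanges of radius 116 mm and thickness 7 mm, joined by a core cylinder of radius 64 mm and height 241 mm. The lower flange rests on z = 0 and the three cylinders share a vertical axis.

The spool is on top of the stool.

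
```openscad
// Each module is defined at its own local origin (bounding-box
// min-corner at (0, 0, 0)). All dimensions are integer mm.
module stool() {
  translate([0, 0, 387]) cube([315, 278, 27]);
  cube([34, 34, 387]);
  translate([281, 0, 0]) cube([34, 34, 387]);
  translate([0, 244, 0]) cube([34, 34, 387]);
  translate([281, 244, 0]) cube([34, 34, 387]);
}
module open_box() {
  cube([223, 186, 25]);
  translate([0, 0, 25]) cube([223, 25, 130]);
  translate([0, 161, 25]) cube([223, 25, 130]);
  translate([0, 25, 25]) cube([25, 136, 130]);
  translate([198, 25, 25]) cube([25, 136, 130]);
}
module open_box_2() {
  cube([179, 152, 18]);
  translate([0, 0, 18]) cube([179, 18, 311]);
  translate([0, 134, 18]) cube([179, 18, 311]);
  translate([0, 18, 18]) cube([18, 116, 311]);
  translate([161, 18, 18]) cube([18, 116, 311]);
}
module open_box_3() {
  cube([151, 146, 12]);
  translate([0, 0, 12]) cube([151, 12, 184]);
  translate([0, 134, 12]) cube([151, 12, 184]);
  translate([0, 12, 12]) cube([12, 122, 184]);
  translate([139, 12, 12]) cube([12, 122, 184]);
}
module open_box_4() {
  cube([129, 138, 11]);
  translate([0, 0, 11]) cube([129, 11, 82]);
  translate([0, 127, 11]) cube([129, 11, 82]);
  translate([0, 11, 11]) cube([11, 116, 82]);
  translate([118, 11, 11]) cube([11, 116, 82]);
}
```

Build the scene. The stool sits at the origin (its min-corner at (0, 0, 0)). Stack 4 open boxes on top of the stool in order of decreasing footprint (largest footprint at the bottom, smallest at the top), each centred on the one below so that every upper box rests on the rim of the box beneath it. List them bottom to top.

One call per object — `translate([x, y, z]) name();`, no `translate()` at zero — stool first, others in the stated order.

stool();
translate([46, 46, 414]) open_box();
translate([68, 63, 569]) open_box_2();
translate([82, 66, 898]) open_box_3();
translate([93, 70, 1094]) open_box_4();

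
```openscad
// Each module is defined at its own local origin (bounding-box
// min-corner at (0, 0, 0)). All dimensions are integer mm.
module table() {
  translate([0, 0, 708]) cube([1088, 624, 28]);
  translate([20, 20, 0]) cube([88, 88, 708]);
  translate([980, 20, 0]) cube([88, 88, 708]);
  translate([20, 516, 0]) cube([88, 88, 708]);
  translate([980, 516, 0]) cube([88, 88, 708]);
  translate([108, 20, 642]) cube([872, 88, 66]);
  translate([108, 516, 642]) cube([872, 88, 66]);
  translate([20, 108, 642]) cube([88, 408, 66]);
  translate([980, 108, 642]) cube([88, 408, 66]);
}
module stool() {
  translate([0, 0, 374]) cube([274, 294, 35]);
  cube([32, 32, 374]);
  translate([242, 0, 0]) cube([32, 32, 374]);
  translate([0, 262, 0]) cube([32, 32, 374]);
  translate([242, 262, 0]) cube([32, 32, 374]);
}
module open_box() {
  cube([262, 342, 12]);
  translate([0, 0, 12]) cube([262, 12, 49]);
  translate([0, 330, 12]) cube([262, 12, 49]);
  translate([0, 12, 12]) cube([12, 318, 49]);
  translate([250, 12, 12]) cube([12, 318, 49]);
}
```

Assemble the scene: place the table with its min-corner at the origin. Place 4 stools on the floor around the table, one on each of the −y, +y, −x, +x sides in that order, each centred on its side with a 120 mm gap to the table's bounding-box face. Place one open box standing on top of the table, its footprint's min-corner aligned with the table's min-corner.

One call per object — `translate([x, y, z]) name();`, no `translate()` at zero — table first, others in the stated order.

table();
translate([407, -414, 0]) stool();
translate([407, 744, 0]) stool();
translate([-394, 165, 0]) stool();
translate([1208, 165, 0]) stool();
translate([0, 0, 736]) open_box();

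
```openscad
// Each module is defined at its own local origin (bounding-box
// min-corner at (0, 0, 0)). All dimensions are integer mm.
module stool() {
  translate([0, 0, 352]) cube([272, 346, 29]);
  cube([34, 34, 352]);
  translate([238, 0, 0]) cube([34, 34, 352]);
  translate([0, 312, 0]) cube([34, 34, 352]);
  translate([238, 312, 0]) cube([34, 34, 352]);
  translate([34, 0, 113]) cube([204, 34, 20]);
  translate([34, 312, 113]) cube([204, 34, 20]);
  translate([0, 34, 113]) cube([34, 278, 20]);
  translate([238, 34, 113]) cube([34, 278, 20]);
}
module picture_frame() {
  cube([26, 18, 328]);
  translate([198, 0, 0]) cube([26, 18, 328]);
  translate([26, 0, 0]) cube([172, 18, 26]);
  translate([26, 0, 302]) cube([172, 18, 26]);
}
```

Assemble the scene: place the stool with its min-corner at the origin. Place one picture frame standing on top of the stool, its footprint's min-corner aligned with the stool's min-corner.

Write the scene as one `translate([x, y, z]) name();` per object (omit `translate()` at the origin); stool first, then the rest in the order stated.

stool();
translate([0, 0, 381]) picture_frame();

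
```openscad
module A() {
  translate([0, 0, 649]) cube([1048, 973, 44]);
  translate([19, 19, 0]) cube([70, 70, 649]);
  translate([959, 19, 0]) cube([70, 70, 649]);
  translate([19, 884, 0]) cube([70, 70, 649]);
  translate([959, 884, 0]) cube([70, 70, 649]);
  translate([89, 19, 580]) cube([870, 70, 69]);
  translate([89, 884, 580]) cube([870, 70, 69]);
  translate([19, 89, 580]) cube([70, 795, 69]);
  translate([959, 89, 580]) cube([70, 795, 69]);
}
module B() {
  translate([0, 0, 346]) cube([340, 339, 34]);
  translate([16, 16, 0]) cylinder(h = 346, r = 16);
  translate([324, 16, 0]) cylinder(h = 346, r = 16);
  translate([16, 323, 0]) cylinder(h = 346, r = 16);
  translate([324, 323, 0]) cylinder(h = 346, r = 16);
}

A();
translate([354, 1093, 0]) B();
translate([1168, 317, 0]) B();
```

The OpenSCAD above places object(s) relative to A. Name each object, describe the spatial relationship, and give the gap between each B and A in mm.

Each stool's nearest face is 120 mm from the table's bounding box.

A is a table. B is a stool. Two stools sit around the table at the +y, +x sides. The gap between each stool and the table is 120 mm.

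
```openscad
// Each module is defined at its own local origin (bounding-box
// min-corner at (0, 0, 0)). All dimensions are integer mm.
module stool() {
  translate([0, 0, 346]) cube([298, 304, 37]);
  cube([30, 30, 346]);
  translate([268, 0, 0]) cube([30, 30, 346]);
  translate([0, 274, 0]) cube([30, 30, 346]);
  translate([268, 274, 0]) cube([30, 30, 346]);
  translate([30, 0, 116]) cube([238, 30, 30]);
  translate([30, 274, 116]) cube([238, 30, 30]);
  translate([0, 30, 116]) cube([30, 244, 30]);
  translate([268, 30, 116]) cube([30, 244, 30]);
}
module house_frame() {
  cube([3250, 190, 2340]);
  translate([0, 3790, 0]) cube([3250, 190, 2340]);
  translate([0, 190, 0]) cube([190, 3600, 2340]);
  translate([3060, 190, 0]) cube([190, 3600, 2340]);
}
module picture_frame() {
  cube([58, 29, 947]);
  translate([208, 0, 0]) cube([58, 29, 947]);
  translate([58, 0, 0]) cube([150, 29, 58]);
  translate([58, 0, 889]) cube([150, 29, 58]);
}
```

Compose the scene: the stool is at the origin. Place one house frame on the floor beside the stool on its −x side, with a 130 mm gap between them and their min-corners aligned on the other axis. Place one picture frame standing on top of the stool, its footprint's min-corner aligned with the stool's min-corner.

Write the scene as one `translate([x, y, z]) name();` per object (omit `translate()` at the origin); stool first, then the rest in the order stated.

stool();
translate([-3380, 0, 0]) house_frame();
translate([0, 0, 383]) picture_frame();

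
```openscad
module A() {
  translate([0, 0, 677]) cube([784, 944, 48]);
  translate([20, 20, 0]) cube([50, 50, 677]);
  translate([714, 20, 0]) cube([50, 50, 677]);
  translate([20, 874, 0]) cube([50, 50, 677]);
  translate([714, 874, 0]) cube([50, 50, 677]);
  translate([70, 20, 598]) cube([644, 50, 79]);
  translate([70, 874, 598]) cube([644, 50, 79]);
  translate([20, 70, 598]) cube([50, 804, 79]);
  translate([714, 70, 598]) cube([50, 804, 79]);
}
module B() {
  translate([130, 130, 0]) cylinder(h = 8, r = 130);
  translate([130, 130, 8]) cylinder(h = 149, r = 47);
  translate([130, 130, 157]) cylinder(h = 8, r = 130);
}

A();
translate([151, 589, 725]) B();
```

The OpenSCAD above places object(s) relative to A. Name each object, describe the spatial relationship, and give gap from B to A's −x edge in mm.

A is a table. B is a spool. The spool is on top of the table. The gap from the spool to the table's −x edge is 151 mm.

The spool's min-x is at 151; the table's min-x is 0; gap = 151 mm.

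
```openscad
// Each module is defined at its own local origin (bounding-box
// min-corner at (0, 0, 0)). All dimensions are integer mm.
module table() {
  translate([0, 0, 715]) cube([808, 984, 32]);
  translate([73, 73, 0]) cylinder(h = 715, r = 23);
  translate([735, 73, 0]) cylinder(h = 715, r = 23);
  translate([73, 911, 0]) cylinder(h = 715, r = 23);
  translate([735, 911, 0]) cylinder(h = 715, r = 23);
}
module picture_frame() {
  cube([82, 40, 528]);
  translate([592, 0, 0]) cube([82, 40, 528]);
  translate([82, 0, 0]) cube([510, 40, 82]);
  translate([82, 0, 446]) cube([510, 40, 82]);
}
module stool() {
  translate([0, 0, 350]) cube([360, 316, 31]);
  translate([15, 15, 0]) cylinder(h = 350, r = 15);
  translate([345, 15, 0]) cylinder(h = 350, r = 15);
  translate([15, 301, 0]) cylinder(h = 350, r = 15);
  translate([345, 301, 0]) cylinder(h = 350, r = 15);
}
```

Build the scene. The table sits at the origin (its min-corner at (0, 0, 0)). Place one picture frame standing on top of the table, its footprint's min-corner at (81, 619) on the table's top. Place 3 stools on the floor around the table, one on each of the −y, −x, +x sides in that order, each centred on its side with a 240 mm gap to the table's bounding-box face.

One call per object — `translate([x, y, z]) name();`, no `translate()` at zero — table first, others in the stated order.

table();
translate([81, 619, 747]) picture_frame();
translate([224, -556, 0]) stool();
translate([-600, 334, 0]) stool();
translate([1048, 334, 0]) stool();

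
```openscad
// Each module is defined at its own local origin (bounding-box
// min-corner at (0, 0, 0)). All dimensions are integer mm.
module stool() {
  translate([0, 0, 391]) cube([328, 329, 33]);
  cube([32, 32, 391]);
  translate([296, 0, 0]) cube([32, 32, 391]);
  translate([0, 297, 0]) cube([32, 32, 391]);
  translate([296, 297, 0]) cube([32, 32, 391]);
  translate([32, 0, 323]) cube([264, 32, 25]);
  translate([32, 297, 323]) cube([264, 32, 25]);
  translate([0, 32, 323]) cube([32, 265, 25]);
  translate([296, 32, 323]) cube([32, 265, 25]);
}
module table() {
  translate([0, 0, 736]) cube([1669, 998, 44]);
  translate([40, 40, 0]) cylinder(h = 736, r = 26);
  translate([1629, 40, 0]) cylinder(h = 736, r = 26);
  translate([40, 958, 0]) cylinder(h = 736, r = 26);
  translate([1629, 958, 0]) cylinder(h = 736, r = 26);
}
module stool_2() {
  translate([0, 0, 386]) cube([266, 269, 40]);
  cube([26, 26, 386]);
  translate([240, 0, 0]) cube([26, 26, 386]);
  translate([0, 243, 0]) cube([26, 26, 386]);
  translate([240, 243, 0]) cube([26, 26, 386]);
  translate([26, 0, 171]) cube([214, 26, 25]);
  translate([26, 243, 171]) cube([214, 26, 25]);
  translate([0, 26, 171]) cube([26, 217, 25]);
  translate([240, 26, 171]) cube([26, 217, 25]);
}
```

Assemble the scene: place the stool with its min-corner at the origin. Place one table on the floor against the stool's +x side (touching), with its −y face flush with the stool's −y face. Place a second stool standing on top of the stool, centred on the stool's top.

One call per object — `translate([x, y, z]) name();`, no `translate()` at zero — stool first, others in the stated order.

stool();
translate([328, 0, 0]) table();
translate([31, 30, 424]) stool_2();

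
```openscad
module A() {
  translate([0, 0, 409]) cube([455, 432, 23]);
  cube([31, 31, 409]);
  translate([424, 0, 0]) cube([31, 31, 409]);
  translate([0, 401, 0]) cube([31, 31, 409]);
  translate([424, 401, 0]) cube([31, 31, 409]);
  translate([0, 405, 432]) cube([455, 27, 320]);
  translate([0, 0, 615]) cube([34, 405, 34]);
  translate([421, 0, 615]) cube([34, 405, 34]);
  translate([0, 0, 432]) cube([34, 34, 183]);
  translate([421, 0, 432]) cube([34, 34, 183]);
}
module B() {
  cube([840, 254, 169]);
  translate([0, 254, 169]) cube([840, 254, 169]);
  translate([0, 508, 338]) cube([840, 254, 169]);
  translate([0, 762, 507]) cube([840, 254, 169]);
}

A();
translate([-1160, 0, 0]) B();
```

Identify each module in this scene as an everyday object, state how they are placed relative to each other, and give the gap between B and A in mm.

The staircase's nearest face is 320 mm from the chair's −x face.

A is a chair. B is a staircase. The staircase is on the floor beside the chair on its −x side. The gap between the staircase and the chair is 320 mm.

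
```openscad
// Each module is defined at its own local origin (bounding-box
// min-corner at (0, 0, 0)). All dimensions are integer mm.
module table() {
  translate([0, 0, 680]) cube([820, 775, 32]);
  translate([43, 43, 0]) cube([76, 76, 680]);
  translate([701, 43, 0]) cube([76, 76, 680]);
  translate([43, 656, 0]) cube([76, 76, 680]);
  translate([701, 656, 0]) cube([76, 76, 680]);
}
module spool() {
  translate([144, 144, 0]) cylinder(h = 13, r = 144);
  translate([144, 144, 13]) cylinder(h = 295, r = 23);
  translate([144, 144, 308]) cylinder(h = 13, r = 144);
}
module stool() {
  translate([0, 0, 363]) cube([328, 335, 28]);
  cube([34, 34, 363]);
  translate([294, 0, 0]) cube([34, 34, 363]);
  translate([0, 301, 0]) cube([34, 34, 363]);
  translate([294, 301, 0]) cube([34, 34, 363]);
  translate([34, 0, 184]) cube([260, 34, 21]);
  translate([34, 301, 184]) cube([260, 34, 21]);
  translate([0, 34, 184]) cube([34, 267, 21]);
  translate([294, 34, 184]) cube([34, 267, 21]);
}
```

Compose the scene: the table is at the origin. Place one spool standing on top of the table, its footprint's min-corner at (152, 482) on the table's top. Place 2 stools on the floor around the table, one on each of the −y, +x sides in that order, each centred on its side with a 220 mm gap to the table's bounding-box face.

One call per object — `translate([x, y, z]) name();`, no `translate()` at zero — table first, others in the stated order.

table();
translate([152, 482, 712]) spool();
translate([246, -555, 0]) stool();
translate([1040, 220, 0]) stool();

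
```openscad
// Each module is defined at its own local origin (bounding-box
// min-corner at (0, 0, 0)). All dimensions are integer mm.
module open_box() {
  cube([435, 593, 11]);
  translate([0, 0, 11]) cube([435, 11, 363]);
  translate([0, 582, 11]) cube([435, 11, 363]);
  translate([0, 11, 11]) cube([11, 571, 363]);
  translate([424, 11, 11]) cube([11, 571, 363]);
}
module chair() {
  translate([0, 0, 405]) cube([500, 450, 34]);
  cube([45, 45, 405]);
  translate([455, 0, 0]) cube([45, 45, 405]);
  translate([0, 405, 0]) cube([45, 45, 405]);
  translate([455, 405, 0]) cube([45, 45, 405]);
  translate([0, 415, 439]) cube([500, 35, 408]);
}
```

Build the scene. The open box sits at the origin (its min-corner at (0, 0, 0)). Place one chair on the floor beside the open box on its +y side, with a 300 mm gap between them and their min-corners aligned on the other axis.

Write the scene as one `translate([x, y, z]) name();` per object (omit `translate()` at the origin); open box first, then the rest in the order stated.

open_box();
translate([0, 893, 0]) chair();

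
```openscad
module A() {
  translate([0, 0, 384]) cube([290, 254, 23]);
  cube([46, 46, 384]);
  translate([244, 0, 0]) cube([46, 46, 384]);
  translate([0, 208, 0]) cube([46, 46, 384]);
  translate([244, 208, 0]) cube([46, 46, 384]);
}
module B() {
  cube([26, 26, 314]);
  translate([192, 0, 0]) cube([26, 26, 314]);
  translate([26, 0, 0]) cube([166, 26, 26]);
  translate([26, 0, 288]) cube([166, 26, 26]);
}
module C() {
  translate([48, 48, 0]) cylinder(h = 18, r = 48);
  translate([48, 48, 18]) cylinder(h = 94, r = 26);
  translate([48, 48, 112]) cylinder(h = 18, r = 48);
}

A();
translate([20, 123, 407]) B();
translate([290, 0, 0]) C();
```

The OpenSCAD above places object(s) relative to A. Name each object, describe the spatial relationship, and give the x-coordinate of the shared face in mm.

A is a stool. B is a picture frame. C is a spool. The picture frame is on top of the stool. The spool is against the stool's +x side, with their −y faces flush. The x-coordinate of the shared face is 290 mm.

The stool's +x face and the spool's −x face are both at x = 290 mm.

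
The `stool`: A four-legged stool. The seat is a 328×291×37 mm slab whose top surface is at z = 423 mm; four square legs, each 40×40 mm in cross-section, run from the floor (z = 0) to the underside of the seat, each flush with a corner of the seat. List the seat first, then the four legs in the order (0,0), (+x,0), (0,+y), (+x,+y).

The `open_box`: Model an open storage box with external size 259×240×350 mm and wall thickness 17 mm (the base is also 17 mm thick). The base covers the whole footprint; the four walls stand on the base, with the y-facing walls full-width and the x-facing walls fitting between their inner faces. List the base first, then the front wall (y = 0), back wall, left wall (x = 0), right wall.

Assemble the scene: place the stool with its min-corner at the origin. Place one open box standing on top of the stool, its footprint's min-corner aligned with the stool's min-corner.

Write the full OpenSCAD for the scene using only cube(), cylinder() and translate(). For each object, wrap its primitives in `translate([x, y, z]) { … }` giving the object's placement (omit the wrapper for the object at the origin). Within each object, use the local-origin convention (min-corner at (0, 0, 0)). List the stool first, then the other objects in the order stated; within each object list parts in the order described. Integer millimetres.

translate([0, 0, 386]) cube([328, 291, 37]);
cube([40, 40, 386]);
translate([288, 0, 0]) cube([40, 40, 386]);
translate([0, 251, 0]) cube([40, 40, 386]);
translate([288, 251, 0]) cube([40, 40, 386]);
translate([0, 0, 423]) {
  cube([259, 240, 17]);
  translate([0, 0, 17]) cube([259, 17, 333]);
  translate([0, 223, 17]) cube([259, 17, 333]);
  translate([0, 17, 17]) cube([17, 206, 333]);
  translate([242, 17, 17]) cube([17, 206, 333]);
}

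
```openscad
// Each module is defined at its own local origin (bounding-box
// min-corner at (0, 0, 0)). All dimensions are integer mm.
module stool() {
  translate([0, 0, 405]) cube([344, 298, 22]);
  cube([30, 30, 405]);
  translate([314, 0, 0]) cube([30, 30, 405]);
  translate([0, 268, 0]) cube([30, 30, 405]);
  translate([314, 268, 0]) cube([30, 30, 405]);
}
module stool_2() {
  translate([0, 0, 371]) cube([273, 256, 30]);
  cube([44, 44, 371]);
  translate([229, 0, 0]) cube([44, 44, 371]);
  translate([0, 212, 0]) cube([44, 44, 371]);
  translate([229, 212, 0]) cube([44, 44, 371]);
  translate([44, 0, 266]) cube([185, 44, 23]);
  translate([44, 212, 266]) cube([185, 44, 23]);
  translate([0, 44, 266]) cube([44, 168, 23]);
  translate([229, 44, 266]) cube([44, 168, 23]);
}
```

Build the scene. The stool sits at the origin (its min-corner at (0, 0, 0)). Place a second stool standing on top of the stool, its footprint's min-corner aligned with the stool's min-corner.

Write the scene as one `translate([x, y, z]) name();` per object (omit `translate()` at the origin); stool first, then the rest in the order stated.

stool();
translate([0, 0, 427]) stool_2();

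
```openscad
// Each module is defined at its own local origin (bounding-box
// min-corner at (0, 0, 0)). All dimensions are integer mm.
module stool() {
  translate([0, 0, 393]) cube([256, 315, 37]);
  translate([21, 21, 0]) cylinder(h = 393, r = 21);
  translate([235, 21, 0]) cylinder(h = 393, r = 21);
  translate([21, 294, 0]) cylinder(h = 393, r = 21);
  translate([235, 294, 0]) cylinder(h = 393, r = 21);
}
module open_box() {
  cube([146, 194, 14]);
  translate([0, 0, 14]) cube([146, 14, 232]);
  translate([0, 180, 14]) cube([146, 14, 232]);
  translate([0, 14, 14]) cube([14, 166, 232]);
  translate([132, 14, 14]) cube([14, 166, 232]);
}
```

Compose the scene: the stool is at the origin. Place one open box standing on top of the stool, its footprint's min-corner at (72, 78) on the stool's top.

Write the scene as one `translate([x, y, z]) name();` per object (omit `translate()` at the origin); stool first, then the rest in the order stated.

stool();
translate([72, 78, 430]) open_box();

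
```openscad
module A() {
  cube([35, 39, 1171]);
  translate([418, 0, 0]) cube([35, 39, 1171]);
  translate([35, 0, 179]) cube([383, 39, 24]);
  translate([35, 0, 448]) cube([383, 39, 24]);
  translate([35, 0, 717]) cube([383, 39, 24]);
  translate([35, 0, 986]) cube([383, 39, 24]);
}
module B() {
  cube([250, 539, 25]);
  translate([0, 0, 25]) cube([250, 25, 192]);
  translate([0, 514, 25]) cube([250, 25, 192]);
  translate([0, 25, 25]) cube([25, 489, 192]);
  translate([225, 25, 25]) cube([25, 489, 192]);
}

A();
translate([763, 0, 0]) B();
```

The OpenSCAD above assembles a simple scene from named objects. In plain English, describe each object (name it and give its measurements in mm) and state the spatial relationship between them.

A is a wooden ladder with two side rails of 35×39 mm section and 1171 mm height, set 453 mm apart overall. Between them run 4 rectangular rungs (39 mm deep, 24 mm thick), front faces flush with the rails' −y face. The bottom of the first rung is 179 mm above the floor and each subsequent rung is 269 mm higher than the one below.

B is an open storage box with external size 250×539×217 mm and wall thickness 25 mm (the base is also 25 mm thick). The base covers the whole footprint; the four walls stand on the base, with the y-facing walls full-width and the x-facing walls fitting between their inner faces.

The open box is on the floor beside the ladder on its +x side.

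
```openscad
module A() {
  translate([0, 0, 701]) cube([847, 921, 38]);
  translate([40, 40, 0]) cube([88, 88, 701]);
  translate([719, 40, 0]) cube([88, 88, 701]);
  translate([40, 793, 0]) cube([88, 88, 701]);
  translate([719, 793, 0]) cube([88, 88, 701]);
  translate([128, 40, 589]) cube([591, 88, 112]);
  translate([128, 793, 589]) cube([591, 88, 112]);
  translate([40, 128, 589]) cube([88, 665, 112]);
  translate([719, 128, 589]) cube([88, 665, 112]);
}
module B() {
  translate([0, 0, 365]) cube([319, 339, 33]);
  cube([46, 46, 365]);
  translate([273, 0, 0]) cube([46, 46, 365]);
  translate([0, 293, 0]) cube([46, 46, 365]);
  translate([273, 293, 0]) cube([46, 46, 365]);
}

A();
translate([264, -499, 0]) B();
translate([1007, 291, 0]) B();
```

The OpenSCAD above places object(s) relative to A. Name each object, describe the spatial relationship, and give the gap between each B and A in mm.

Each stool's nearest face is 160 mm from the table's bounding box.

A is a table. B is a stool. Two stools sit around the table at the −y, +x sides. The gap between each stool and the table is 160 mm.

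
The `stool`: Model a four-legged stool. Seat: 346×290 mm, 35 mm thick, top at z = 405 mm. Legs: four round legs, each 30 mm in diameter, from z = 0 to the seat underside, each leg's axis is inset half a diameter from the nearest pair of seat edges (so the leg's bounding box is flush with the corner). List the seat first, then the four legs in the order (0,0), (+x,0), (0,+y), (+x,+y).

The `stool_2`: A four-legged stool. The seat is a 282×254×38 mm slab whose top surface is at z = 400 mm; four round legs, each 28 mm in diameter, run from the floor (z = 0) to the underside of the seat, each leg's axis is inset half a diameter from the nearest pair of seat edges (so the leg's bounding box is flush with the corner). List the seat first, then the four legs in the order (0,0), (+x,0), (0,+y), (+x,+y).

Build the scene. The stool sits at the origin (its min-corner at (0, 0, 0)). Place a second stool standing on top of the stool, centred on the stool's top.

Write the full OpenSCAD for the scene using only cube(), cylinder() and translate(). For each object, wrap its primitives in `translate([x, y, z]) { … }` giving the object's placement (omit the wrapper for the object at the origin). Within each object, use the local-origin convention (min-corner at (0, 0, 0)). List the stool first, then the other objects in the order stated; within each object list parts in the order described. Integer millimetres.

translate([0, 0, 370]) cube([346, 290, 35]);
translate([15, 15, 0]) cylinder(h = 370, r = 15);
translate([331, 15, 0]) cylinder(h = 370, r = 15);
translate([15, 275, 0]) cylinder(h = 370, r = 15);
translate([331, 275, 0]) cylinder(h = 370, r = 15);
translate([32, 18, 405]) {
  translate([0, 0, 362]) cube([282, 254, 38]);
  translate([14, 14, 0]) cylinder(h = 362, r = 14);
  translate([268, 14, 0]) cylinder(h = 362, r = 14);
  translate([14, 240, 0]) cylinder(h = 362, r = 14);
  translate([268, 240, 0]) cylinder(h = 362, r = 14);
}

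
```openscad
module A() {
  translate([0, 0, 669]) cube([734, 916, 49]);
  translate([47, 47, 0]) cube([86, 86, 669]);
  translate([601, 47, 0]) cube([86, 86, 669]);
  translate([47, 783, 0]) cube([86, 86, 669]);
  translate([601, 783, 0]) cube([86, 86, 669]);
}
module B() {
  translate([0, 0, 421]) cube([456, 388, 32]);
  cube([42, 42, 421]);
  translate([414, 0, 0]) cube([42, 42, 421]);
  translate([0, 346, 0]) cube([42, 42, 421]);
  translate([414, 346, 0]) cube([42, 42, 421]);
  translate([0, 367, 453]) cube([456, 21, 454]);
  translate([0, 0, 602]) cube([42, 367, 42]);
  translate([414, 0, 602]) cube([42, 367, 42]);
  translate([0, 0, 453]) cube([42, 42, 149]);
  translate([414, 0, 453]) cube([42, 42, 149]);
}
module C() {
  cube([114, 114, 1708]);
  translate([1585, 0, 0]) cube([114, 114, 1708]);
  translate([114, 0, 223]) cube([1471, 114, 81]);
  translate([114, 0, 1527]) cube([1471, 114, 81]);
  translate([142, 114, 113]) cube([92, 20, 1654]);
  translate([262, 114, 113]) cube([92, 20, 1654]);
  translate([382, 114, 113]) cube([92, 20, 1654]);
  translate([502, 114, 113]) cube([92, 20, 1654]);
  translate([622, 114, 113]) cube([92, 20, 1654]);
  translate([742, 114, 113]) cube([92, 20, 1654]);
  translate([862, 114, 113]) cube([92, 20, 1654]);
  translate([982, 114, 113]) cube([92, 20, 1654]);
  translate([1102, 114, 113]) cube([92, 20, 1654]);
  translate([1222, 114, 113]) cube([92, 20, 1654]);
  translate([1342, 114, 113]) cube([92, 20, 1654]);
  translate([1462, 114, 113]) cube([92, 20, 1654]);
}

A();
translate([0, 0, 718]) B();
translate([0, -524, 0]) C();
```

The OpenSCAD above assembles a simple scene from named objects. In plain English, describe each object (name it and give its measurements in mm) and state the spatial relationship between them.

A is a table with a 734×916 mm rectangular top, 49 mm thick, top surface at z = 718 mm, supported by four 86×86 mm square legs, each inset 47 mm from the nearest pair of top edges, running from the floor.

B is a chair: 456×388 mm seat, 32 mm thick, top at z = 453 mm, on four 42 mm square corner legs flush with the seat edges. A 21 mm thick backrest slab spans the full seat width, extending 454 mm above the seat top, its back face flush with the seat's +y edge. Two armrests of 42×42 mm section run along each side from the seat's front edge to the front of the backrest, top faces 191 mm above the seat top and outer faces flush with the seat's x-edges; a 42×42 mm post under the front of each armrest stands on the seat at the front corner.

C is a fence section. Two 114×114 mm posts, 1708 mm tall, stand on the floor with a clear span of 1471 mm between their inner faces. Two horizontal rails of 114×81 mm section span the gap between the posts with their undersides at z = 223 mm and z = 1527 mm, flush with the posts' −y face. 12 pickets, each 92 mm wide, 20 mm thick and 1654 mm tall, are fixed to the +y face of the rails with their bottoms at z = 113 mm, evenly spaced across the span with equal gaps (rounded down to the nearest mm) at the −x end and between each pair — any rounding remainder accumulates at the +x end.

The chair is on top of the table. The fence section is on the floor beside the table on its −y side.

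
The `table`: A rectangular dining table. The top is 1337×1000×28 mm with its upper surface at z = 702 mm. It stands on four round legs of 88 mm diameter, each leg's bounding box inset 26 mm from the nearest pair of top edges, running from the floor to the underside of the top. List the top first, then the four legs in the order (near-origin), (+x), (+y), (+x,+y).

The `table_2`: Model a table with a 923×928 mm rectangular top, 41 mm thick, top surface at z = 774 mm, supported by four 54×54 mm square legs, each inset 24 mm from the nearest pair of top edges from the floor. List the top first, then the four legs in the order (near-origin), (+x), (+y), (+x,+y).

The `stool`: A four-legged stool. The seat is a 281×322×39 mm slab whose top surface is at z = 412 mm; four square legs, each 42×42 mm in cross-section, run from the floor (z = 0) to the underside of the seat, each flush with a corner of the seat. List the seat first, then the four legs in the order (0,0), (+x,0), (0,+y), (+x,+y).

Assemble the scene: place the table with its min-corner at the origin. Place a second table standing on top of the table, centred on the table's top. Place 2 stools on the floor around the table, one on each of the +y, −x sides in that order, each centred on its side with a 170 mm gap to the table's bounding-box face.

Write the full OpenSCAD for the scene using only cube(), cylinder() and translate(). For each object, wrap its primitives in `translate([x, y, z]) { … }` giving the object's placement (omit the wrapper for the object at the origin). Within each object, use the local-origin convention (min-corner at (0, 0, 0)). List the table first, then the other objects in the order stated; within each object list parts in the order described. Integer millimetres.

translate([0, 0, 674]) cube([1337, 1000, 28]);
translate([70, 70, 0]) cylinder(h = 674, r = 44);
translate([1267, 70, 0]) cylinder(h = 674, r = 44);
translate([70, 930, 0]) cylinder(h = 674, r = 44);
translate([1267, 930, 0]) cylinder(h = 674, r = 44);
translate([207, 36, 702]) {
  translate([0, 0, 733]) cube([923, 928, 41]);
  translate([24, 24, 0]) cube([54, 54, 733]);
  translate([845, 24, 0]) cube([54, 54, 733]);
  translate([24, 850, 0]) cube([54, 54, 733]);
  translate([845, 850, 0]) cube([54, 54, 733]);
}
translate([528, 1170, 0]) {
  translate([0, 0, 373]) cube([281, 322, 39]);
  cube([42, 42, 373]);
  translate([239, 0, 0]) cube([42, 42, 373]);
  translate([0, 280, 0]) cube([42, 42, 373]);
  translate([239, 280, 0]) cube([42, 42, 373]);
}
translate([-451, 339, 0]) {
  translate([0, 0, 373]) cube([281, 322, 39]);
  cube([42, 42, 373]);
  translate([239, 0, 0]) cube([42, 42, 373]);
  translate([0, 280, 0]) cube([42, 42, 373]);
  translate([239, 280, 0]) cube([42, 42, 373]);
}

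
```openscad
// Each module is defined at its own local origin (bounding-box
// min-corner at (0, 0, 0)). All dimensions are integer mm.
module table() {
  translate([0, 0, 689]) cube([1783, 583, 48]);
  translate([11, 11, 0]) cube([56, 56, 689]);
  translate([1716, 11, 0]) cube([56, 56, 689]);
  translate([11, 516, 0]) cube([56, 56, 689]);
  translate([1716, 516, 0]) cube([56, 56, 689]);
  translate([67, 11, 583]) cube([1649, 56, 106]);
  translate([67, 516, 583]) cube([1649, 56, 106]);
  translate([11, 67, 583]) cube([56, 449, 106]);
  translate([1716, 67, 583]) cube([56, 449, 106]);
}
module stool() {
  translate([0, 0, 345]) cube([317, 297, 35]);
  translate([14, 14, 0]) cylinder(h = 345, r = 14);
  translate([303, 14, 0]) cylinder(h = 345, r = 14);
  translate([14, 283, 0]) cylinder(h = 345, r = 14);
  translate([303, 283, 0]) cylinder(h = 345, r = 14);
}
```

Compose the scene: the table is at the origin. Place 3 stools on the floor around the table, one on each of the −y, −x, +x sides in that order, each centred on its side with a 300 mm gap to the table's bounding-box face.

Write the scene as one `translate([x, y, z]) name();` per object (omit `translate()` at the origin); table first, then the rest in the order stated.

table();
translate([733, -597, 0]) stool();
translate([-617, 143, 0]) stool();
translate([2083, 143, 0]) stool();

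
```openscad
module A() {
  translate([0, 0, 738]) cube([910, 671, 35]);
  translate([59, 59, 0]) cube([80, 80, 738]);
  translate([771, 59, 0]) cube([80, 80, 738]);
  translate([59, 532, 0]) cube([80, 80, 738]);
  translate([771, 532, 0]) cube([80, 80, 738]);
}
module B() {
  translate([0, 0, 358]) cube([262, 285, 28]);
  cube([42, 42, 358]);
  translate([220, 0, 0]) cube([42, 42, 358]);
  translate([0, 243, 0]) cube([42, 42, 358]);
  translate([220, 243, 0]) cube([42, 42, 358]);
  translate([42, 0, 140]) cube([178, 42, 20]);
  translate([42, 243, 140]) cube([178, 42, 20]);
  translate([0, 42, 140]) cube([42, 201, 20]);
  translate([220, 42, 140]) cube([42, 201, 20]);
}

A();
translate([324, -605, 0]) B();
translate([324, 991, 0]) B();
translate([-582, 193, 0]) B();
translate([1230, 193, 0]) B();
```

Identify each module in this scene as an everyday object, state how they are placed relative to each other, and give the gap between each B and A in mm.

Each stool's nearest face is 320 mm from the table's bounding box.

A is a table. B is a stool. Four stools sit around the table at the −y, +y, −x, +x sides. The gap between each stool and the table is 320 mm.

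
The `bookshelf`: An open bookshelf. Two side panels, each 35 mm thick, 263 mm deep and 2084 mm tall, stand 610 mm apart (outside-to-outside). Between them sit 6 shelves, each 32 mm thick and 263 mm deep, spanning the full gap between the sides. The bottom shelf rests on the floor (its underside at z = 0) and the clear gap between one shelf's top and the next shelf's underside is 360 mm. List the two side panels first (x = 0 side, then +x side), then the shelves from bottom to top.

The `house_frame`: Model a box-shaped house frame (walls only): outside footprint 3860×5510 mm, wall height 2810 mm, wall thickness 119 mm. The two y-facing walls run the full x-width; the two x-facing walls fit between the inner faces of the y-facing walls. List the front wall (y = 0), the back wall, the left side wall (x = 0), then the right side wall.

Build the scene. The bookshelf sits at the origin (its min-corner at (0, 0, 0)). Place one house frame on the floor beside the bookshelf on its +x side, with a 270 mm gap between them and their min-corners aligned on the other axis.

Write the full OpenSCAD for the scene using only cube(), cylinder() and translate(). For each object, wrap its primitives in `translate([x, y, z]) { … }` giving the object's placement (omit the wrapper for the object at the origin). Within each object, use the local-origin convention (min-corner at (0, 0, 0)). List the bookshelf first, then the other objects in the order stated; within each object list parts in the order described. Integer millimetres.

cube([35, 263, 2084]);
translate([575, 0, 0]) cube([35, 263, 2084]);
translate([35, 0, 0]) cube([540, 263, 32]);
translate([35, 0, 392]) cube([540, 263, 32]);
translate([35, 0, 784]) cube([540, 263, 32]);
translate([35, 0, 1176]) cube([540, 263, 32]);
translate([35, 0, 1568]) cube([540, 263, 32]);
translate([35, 0, 1960]) cube([540, 263, 32]);
translate([880, 0, 0]) {
  cube([3860, 119, 2810]);
  translate([0, 5391, 0]) cube([3860, 119, 2810]);
  translate([0, 119, 0]) cube([119, 5272, 2810]);
  translate([3741, 119, 0]) cube([119, 5272, 2810]);
}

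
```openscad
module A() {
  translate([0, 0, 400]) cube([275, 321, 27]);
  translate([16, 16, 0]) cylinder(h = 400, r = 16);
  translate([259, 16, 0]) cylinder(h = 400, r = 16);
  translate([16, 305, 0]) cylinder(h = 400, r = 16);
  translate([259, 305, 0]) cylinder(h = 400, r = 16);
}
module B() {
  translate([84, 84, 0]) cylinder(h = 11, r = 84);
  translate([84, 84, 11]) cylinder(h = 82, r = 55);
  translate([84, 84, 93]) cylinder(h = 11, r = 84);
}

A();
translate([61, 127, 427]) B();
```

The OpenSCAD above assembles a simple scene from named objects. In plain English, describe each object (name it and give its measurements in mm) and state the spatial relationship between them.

A is a simple wooden stool: a rectangular seat 275 mm (x) by 321 mm (y), 27 mm thick, top face at z = 427 mm, on four round legs, each 32 mm in diameter. The legs rest on z = 0, each leg's axis is inset half a diameter from the nearest pair of seat edges (so the leg's bounding box is flush with the corner).

B is a spool: two coaxial disc flanges of radius 84 mm and thickness 11 mm, joined by a core cylinder of radius 55 mm and height 82 mm. The lower flange rests on z = 0 and the three cylinders share a vertical axis.

The spool is on top of the stool.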